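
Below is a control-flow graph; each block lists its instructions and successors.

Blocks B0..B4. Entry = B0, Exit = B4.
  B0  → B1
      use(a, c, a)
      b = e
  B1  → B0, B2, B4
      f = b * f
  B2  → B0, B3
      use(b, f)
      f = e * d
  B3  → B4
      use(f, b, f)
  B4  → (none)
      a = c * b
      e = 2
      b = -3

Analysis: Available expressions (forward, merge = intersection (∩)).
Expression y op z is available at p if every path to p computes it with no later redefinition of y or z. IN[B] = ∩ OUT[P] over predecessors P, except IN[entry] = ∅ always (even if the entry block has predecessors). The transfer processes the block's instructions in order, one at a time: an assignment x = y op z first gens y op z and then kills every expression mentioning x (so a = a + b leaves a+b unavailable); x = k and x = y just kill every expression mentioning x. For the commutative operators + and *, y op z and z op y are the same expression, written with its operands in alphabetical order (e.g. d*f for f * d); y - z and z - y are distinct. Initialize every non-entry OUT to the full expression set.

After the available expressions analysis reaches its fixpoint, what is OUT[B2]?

Answer: {d*e}

Working:
Fixpoint table:
  B0:  IN={}  OUT={}
  B1:  IN={}  OUT={}
  B2:  IN={}  OUT={d*e}
  B3:  IN={d*e}  OUT={d*e}
  B4:  IN={}  OUT={}

Merge at B2: IN[B2] = OUT[B1] = {}
Applying B2's transfer function to that IN value gives OUT[B2] (row B2 above).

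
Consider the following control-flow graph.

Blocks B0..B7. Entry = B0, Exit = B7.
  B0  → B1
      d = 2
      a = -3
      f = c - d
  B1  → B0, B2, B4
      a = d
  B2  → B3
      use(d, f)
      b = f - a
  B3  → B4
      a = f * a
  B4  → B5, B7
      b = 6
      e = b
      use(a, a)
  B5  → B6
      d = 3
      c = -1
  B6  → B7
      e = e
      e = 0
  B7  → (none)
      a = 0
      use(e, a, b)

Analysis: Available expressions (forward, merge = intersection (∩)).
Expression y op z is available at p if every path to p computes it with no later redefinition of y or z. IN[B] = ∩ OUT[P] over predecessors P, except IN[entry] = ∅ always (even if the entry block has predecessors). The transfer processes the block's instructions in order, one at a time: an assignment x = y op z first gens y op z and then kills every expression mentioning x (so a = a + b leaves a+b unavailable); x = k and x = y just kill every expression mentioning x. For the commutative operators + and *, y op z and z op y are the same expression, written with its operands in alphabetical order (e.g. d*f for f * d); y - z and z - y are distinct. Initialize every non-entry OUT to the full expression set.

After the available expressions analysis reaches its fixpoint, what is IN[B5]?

Answer: {c-d}

Derivation:
Per-block solution:
  B0:  IN={}  OUT={c-d}
  B1:  IN={c-d}  OUT={c-d}
  B2:  IN={c-d}  OUT={c-d, f-a}
  B3:  IN={c-d, f-a}  OUT={c-d}
  B4:  IN={c-d}  OUT={c-d}
  B5:  IN={c-d}  OUT={}
  B6:  IN={}  OUT={}
  B7:  IN={}  OUT={}

Merge at B5: IN[B5] = OUT[B4] = {c-d}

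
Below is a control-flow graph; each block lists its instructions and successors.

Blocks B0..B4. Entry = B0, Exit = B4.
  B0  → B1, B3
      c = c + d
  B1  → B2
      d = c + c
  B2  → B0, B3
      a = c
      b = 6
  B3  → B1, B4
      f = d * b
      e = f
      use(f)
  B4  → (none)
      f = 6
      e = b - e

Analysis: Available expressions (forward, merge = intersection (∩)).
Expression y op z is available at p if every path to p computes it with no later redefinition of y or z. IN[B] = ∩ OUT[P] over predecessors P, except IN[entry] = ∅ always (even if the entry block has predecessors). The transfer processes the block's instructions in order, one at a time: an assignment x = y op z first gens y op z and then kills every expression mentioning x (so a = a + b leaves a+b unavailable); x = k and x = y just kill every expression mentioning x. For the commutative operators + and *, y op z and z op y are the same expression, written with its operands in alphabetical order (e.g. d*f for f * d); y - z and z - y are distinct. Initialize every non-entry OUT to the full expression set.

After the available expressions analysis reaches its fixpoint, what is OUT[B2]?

Answer: {c+c}

Trace:
Converged values:
  B0:   IN={}   OUT={}
  B1:   IN={}   OUT={c+c}
  B2:   IN={c+c}   OUT={c+c}
  B3:   IN={}   OUT={b*d}
  B4:   IN={b*d}   OUT={b*d}

Merge at B2: IN[B2] = OUT[B1] = {c+c}
Applying B2's transfer function to that IN value gives OUT[B2] (row B2 above).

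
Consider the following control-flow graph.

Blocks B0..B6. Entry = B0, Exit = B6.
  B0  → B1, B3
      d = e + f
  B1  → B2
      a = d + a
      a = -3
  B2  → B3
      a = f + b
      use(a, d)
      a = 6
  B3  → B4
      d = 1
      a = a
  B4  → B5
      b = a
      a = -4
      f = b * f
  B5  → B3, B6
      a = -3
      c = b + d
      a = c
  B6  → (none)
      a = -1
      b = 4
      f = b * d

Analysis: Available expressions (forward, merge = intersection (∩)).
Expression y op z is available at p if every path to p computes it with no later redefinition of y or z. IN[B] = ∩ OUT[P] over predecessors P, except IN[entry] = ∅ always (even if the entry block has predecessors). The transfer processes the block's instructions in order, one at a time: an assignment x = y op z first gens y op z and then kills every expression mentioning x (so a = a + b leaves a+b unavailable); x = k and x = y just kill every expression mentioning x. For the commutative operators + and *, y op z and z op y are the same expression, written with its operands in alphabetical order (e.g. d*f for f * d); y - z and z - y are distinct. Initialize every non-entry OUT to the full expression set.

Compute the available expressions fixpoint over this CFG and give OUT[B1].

Per-block solution:
  B0: | IN={} | OUT={e+f}
  B1: | IN={e+f} | OUT={e+f}
  B2: | IN={e+f} | OUT={b+f, e+f}
  B3: | IN={} | OUT={}
  B4: | IN={} | OUT={}
  B5: | IN={} | OUT={b+d}
  B6: | IN={b+d} | OUT={b*d}

Merge at B1: IN[B1] = OUT[B0] = {e+f}
Applying B1's transfer function to that IN value gives OUT[B1] (row B1 above).

Answer: {e+f}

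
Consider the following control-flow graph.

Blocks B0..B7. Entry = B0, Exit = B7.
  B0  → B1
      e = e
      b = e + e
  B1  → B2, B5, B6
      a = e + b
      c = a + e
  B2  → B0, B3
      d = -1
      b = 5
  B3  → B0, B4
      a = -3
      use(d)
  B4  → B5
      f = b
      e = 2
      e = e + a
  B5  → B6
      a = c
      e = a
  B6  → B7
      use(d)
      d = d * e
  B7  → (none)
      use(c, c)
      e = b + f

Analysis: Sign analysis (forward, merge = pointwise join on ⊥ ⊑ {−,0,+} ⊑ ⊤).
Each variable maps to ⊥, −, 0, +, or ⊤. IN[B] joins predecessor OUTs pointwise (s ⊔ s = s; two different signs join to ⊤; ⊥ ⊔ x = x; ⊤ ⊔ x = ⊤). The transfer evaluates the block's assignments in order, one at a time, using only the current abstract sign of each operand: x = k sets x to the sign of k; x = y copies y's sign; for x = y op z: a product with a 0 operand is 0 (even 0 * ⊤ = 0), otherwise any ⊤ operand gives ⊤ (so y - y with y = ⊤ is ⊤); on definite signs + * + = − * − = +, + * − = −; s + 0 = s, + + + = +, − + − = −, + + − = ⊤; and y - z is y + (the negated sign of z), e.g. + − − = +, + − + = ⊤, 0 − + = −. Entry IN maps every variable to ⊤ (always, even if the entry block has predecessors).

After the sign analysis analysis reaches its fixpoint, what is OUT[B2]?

Converged values:
  B0:  IN=(all ⊤)  OUT=(all ⊤)
  B1:  IN=(all ⊤)  OUT=(all ⊤)
  B2:  IN=(all ⊤)  OUT={b:+, d:-; rest ⊤}
  B3:  IN={b:+, d:-; rest ⊤}  OUT={a:-, b:+, d:-; rest ⊤}
  B4:  IN={a:-, b:+, d:-; rest ⊤}  OUT={a:-, b:+, d:-, f:+; rest ⊤}
  B5:  IN=(all ⊤)  OUT=(all ⊤)
  B6:  IN=(all ⊤)  OUT=(all ⊤)
  B7:  IN=(all ⊤)  OUT=(all ⊤)

Merge at B2: IN[B2] = OUT[B1] = {a: ⊤, b: ⊤, c: ⊤, d: ⊤, e: ⊤, f: ⊤}
Applying B2's transfer function to that IN value gives OUT[B2] (row B2 above).

Answer: {a: ⊤, b: +, c: ⊤, d: -, e: ⊤, f: ⊤}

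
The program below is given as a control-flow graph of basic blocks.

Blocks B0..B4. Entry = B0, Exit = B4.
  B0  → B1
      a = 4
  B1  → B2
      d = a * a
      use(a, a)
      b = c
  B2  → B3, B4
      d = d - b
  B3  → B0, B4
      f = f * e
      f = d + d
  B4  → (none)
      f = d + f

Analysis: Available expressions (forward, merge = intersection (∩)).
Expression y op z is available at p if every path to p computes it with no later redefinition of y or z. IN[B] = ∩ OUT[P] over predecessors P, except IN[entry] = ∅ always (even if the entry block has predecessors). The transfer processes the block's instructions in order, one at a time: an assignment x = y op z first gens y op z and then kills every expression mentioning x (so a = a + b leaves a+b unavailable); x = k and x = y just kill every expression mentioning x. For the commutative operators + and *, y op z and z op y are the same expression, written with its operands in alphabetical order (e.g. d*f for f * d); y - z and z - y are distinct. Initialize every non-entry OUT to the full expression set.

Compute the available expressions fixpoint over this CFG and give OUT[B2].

Answer: {a*a}

Working:
Fixpoint table:
  B0:  IN={}  OUT={}
  B1:  IN={}  OUT={a*a}
  B2:  IN={a*a}  OUT={a*a}
  B3:  IN={a*a}  OUT={a*a, d+d}
  B4:  IN={a*a}  OUT={a*a}

Merge at B2: IN[B2] = OUT[B1] = {a*a}
Applying B2's transfer function to that IN value gives OUT[B2] (row B2 above).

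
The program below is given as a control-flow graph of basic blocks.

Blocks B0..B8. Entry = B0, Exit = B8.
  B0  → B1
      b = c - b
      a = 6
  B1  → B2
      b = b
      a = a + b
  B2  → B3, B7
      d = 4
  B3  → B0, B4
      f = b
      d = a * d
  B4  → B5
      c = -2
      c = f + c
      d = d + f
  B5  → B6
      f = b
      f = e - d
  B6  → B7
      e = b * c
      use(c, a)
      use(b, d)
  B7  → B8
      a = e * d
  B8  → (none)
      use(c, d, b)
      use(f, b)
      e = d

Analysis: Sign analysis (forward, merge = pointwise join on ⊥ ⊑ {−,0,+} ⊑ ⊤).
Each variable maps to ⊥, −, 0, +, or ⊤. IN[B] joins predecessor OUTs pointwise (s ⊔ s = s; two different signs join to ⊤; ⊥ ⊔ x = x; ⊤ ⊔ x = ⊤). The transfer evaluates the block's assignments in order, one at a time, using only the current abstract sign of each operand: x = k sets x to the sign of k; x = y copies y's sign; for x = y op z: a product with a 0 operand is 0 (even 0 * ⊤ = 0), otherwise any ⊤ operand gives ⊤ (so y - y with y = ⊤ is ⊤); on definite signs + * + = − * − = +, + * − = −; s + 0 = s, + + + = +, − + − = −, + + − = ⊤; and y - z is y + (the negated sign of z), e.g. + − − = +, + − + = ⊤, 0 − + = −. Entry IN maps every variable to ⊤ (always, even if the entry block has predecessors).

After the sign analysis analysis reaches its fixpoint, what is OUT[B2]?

Converged values:
  B0:   IN=(all ⊤)   OUT={a:+; rest ⊤}
  B1:   IN={a:+; rest ⊤}   OUT=(all ⊤)
  B2:   IN=(all ⊤)   OUT={d:+; rest ⊤}
  B3:   IN={d:+; rest ⊤}   OUT=(all ⊤)
  B4:   IN=(all ⊤)   OUT=(all ⊤)
  B5:   IN=(all ⊤)   OUT=(all ⊤)
  B6:   IN=(all ⊤)   OUT=(all ⊤)
  B7:   IN=(all ⊤)   OUT=(all ⊤)
  B8:   IN=(all ⊤)   OUT=(all ⊤)

Merge at B2: IN[B2] = OUT[B1] = {a: ⊤, b: ⊤, c: ⊤, d: ⊤, e: ⊤, f: ⊤}
Applying B2's transfer function to that IN value gives OUT[B2] (row B2 above).

Answer: {a: ⊤, b: ⊤, c: ⊤, d: +, e: ⊤, f: ⊤}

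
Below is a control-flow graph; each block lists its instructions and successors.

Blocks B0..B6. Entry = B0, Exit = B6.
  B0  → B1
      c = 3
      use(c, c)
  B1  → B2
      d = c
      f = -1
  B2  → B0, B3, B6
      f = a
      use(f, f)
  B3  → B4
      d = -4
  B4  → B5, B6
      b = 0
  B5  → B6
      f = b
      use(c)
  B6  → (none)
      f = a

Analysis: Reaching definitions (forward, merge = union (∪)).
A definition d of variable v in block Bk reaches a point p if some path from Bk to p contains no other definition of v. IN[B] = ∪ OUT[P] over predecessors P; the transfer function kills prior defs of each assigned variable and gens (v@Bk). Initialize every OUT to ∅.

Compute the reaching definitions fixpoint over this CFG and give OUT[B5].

Converged values:
  B0:   IN={c@B0, d@B1, f@B2}   OUT={c@B0, d@B1, f@B2}
  B1:   IN={c@B0, d@B1, f@B2}   OUT={c@B0, d@B1, f@B1}
  B2:   IN={c@B0, d@B1, f@B1}   OUT={c@B0, d@B1, f@B2}
  B3:   IN={c@B0, d@B1, f@B2}   OUT={c@B0, d@B3, f@B2}
  B4:   IN={c@B0, d@B3, f@B2}   OUT={b@B4, c@B0, d@B3, f@B2}
  B5:   IN={b@B4, c@B0, d@B3, f@B2}   OUT={b@B4, c@B0, d@B3, f@B5}
  B6:   IN={b@B4, c@B0, d@B1, d@B3, f@B2, f@B5}   OUT={b@B4, c@B0, d@B1, d@B3, f@B6}

Merge at B5: IN[B5] = OUT[B4] = {b@B4, c@B0, d@B3, f@B2}
Applying B5's transfer function to that IN value gives OUT[B5] (row B5 above).

Answer: {b@B4, c@B0, d@B3, f@B5}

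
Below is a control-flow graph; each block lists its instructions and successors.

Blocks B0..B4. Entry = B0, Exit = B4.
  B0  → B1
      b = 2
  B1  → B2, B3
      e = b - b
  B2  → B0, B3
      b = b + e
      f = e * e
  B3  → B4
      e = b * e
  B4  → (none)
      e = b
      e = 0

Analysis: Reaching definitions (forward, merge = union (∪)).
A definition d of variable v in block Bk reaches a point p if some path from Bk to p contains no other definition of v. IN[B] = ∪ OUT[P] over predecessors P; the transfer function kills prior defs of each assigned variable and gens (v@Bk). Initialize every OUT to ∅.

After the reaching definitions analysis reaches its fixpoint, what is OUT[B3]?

Answer: {b@B0, b@B2, e@B3, f@B2}

Derivation:
Converged values:
  B0:   IN={b@B2, e@B1, f@B2}   OUT={b@B0, e@B1, f@B2}
  B1:   IN={b@B0, e@B1, f@B2}   OUT={b@B0, e@B1, f@B2}
  B2:   IN={b@B0, e@B1, f@B2}   OUT={b@B2, e@B1, f@B2}
  B3:   IN={b@B0, b@B2, e@B1, f@B2}   OUT={b@B0, b@B2, e@B3, f@B2}
  B4:   IN={b@B0, b@B2, e@B3, f@B2}   OUT={b@B0, b@B2, e@B4, f@B2}

Merge at B3: IN[B3] = OUT[B1] ⊔ OUT[B2] = {b@B0, b@B2, e@B1, f@B2}
Applying B3's transfer function to that IN value gives OUT[B3] (row B3 above).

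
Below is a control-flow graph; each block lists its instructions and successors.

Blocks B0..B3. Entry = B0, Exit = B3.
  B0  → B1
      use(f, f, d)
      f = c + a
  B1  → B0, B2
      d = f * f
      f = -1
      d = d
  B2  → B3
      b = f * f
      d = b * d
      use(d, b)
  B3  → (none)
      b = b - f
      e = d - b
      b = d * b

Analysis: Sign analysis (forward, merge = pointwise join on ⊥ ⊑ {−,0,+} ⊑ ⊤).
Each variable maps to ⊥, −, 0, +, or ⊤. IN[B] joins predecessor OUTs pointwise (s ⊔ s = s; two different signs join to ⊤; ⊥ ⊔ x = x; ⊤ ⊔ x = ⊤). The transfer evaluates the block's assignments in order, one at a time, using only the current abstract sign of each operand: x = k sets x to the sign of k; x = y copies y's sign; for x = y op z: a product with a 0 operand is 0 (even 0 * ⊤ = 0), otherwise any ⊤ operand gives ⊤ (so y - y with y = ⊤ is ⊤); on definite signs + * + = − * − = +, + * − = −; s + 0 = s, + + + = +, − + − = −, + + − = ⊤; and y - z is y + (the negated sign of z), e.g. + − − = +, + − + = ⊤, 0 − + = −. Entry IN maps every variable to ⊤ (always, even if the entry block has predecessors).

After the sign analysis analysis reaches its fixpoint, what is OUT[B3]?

Answer: {a: ⊤, b: ⊤, c: ⊤, d: ⊤, e: ⊤, f: -}

Trace:
Converged values:
  B0:   IN=(all ⊤)   OUT=(all ⊤)
  B1:   IN=(all ⊤)   OUT={f:-; rest ⊤}
  B2:   IN={f:-; rest ⊤}   OUT={b:+, f:-; rest ⊤}
  B3:   IN={b:+, f:-; rest ⊤}   OUT={f:-; rest ⊤}

Merge at B3: IN[B3] = OUT[B2] = {a: ⊤, b: +, c: ⊤, d: ⊤, e: ⊤, f: -}
Applying B3's transfer function to that IN value gives OUT[B3] (row B3 above).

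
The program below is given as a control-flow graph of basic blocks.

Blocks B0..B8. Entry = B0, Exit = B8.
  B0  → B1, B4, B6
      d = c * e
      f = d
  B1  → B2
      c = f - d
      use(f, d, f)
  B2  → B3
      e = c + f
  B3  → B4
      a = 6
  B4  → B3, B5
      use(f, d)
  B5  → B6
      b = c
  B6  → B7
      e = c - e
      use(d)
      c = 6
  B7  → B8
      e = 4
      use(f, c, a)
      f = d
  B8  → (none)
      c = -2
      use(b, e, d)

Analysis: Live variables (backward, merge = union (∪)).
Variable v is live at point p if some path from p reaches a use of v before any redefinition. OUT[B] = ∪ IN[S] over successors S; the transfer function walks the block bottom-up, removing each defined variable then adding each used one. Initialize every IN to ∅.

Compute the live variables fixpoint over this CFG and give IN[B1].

Fixpoint table:
  B0:   IN={a, b, c, e}   OUT={a, b, c, d, e, f}
  B1:   IN={d, f}   OUT={c, d, f}
  B2:   IN={c, d, f}   OUT={c, d, e, f}
  B3:   IN={c, d, e, f}   OUT={a, c, d, e, f}
  B4:   IN={a, c, d, e, f}   OUT={a, c, d, e, f}
  B5:   IN={a, c, d, e, f}   OUT={a, b, c, d, e, f}
  B6:   IN={a, b, c, d, e, f}   OUT={a, b, c, d, f}
  B7:   IN={a, b, c, d, f}   OUT={b, d, e}
  B8:   IN={b, d, e}   OUT={}

Merge at B1: OUT[B1] = IN[B2] = {c, d, f}
Applying B1's transfer function to that OUT value gives IN[B1] (row B1 above).

Answer: {d, f}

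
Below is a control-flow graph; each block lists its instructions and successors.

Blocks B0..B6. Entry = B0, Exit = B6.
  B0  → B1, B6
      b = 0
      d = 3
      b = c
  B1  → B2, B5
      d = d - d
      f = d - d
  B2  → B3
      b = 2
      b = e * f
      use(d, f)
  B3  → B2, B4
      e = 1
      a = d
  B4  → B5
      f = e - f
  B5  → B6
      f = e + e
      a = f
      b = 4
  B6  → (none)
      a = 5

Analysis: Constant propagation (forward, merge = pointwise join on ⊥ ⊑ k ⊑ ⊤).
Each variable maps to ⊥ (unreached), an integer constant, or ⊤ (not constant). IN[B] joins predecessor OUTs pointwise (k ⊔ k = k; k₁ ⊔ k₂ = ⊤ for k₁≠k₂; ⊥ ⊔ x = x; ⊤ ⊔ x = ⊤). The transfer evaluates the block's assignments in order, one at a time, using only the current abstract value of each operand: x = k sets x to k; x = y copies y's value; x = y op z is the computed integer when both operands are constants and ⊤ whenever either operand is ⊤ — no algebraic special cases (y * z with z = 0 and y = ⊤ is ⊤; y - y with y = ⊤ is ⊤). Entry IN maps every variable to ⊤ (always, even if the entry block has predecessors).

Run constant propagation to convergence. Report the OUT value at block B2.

Fixpoint table:
  B0: | IN=(all ⊤) | OUT={d:3; rest ⊤}
  B1: | IN={d:3; rest ⊤} | OUT={d:0, f:0; rest ⊤}
  B2: | IN={d:0, f:0; rest ⊤} | OUT={d:0, f:0; rest ⊤}
  B3: | IN={d:0, f:0; rest ⊤} | OUT={a:0, d:0, e:1, f:0; rest ⊤}
  B4: | IN={a:0, d:0, e:1, f:0; rest ⊤} | OUT={a:0, d:0, e:1, f:1; rest ⊤}
  B5: | IN={d:0; rest ⊤} | OUT={b:4, d:0; rest ⊤}
  B6: | IN=(all ⊤) | OUT={a:5; rest ⊤}

Merge at B2: IN[B2] = OUT[B1] ⊔ OUT[B3] = {a: ⊤, b: ⊤, c: ⊤, d: 0, e: ⊤, f: 0}
Applying B2's transfer function to that IN value gives OUT[B2] (row B2 above).

Answer: {a: ⊤, b: ⊤, c: ⊤, d: 0, e: ⊤, f: 0}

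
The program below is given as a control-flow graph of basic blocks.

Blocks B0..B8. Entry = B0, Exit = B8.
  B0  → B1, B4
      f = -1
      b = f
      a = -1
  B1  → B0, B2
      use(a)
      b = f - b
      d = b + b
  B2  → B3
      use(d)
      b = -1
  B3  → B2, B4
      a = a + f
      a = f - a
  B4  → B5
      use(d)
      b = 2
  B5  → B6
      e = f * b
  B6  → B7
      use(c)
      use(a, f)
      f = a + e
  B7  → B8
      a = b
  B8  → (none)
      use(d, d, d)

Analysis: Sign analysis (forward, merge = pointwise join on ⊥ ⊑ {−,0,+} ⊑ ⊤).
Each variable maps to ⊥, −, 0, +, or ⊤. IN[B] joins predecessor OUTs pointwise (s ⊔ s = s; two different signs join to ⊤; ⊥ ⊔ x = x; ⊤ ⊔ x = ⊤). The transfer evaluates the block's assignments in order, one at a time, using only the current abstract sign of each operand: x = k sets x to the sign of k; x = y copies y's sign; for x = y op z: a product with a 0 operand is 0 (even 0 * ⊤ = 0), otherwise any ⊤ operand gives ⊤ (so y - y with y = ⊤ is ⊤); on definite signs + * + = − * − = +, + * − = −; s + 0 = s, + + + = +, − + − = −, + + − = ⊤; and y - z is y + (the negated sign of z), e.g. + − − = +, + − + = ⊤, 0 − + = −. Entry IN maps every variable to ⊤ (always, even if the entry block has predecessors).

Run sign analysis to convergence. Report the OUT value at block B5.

Per-block solution:
  B0:   IN=(all ⊤)   OUT={a:-, b:-, f:-; rest ⊤}
  B1:   IN={a:-, b:-, f:-; rest ⊤}   OUT={a:-, f:-; rest ⊤}
  B2:   IN={f:-; rest ⊤}   OUT={b:-, f:-; rest ⊤}
  B3:   IN={b:-, f:-; rest ⊤}   OUT={b:-, f:-; rest ⊤}
  B4:   IN={b:-, f:-; rest ⊤}   OUT={b:+, f:-; rest ⊤}
  B5:   IN={b:+, f:-; rest ⊤}   OUT={b:+, e:-, f:-; rest ⊤}
  B6:   IN={b:+, e:-, f:-; rest ⊤}   OUT={b:+, e:-; rest ⊤}
  B7:   IN={b:+, e:-; rest ⊤}   OUT={a:+, b:+, e:-; rest ⊤}
  B8:   IN={a:+, b:+, e:-; rest ⊤}   OUT={a:+, b:+, e:-; rest ⊤}

Merge at B5: IN[B5] = OUT[B4] = {a: ⊤, b: +, c: ⊤, d: ⊤, e: ⊤, f: -}
Applying B5's transfer function to that IN value gives OUT[B5] (row B5 above).

Answer: {a: ⊤, b: +, c: ⊤, d: ⊤, e: -, f: -}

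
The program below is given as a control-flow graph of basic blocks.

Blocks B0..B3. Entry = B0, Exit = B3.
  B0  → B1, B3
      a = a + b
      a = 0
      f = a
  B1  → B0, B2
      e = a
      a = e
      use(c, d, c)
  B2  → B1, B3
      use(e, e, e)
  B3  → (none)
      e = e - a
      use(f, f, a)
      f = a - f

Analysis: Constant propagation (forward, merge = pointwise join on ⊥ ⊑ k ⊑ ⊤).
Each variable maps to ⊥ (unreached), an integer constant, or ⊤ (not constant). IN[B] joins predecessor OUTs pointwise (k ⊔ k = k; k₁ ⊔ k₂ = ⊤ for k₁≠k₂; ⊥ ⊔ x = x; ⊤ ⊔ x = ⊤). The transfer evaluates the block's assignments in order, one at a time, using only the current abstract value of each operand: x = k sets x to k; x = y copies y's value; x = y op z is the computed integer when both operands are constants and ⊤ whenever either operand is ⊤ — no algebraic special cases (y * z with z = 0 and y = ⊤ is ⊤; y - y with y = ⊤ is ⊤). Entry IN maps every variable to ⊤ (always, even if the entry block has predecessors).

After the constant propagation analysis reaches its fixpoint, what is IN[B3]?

Per-block solution:
  B0:   IN=(all ⊤)   OUT={a:0, f:0; rest ⊤}
  B1:   IN={a:0, f:0; rest ⊤}   OUT={a:0, e:0, f:0; rest ⊤}
  B2:   IN={a:0, e:0, f:0; rest ⊤}   OUT={a:0, e:0, f:0; rest ⊤}
  B3:   IN={a:0, f:0; rest ⊤}   OUT={a:0, f:0; rest ⊤}

Merge at B3: IN[B3] = OUT[B0] ⊔ OUT[B2] = {a: 0, b: ⊤, c: ⊤, d: ⊤, e: ⊤, f: 0}

Answer: {a: 0, b: ⊤, c: ⊤, d: ⊤, e: ⊤, f: 0}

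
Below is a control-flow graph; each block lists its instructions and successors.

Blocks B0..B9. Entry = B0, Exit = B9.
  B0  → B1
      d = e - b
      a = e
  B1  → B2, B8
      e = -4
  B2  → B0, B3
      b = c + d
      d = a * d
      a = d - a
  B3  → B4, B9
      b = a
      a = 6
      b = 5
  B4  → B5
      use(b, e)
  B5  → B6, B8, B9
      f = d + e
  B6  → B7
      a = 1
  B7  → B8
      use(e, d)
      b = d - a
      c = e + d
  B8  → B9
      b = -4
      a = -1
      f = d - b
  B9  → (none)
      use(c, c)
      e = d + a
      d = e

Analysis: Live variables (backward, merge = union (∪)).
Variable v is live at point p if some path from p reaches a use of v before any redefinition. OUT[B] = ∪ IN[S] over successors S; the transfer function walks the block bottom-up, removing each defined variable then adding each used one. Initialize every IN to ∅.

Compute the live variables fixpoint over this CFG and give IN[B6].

Fixpoint table:
  B0: | IN={b, c, e} | OUT={a, c, d}
  B1: | IN={a, c, d} | OUT={a, c, d, e}
  B2: | IN={a, c, d, e} | OUT={a, b, c, d, e}
  B3: | IN={a, c, d, e} | OUT={a, b, c, d, e}
  B4: | IN={a, b, c, d, e} | OUT={a, c, d, e}
  B5: | IN={a, c, d, e} | OUT={a, c, d, e}
  B6: | IN={d, e} | OUT={a, d, e}
  B7: | IN={a, d, e} | OUT={c, d}
  B8: | IN={c, d} | OUT={a, c, d}
  B9: | IN={a, c, d} | OUT={}

Merge at B6: OUT[B6] = IN[B7] = {a, d, e}
Applying B6's transfer function to that OUT value gives IN[B6] (row B6 above).

Answer: {d, e}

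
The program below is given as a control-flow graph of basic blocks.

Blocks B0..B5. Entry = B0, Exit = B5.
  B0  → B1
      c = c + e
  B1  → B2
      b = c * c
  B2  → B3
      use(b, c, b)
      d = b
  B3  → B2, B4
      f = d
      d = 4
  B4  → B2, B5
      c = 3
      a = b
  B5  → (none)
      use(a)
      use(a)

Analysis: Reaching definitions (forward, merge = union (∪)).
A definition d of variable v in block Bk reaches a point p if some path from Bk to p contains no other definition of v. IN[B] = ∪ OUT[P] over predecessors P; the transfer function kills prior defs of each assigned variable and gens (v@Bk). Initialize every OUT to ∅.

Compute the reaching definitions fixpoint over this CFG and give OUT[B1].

Answer: {b@B1, c@B0}

Working:
Per-block solution:
  B0:   IN={}   OUT={c@B0}
  B1:   IN={c@B0}   OUT={b@B1, c@B0}
  B2:   IN={a@B4, b@B1, c@B0, c@B4, d@B3, f@B3}   OUT={a@B4, b@B1, c@B0, c@B4, d@B2, f@B3}
  B3:   IN={a@B4, b@B1, c@B0, c@B4, d@B2, f@B3}   OUT={a@B4, b@B1, c@B0, c@B4, d@B3, f@B3}
  B4:   IN={a@B4, b@B1, c@B0, c@B4, d@B3, f@B3}   OUT={a@B4, b@B1, c@B4, d@B3, f@B3}
  B5:   IN={a@B4, b@B1, c@B4, d@B3, f@B3}   OUT={a@B4, b@B1, c@B4, d@B3, f@B3}

Merge at B1: IN[B1] = OUT[B0] = {c@B0}
Applying B1's transfer function to that IN value gives OUT[B1] (row B1 above).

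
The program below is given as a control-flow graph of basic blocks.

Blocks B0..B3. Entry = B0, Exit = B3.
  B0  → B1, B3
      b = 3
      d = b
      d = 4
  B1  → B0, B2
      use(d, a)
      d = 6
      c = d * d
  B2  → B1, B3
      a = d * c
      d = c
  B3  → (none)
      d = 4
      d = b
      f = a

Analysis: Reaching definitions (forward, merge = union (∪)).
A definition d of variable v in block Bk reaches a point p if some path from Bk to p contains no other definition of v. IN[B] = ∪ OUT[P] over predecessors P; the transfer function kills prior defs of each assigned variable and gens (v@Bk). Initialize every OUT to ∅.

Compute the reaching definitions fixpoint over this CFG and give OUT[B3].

Answer: {a@B2, b@B0, c@B1, d@B3, f@B3}

Working:
Fixpoint table:
  B0:   IN={a@B2, b@B0, c@B1, d@B1}   OUT={a@B2, b@B0, c@B1, d@B0}
  B1:   IN={a@B2, b@B0, c@B1, d@B0, d@B2}   OUT={a@B2, b@B0, c@B1, d@B1}
  B2:   IN={a@B2, b@B0, c@B1, d@B1}   OUT={a@B2, b@B0, c@B1, d@B2}
  B3:   IN={a@B2, b@B0, c@B1, d@B0, d@B2}   OUT={a@B2, b@B0, c@B1, d@B3, f@B3}

Merge at B3: IN[B3] = OUT[B0] ⊔ OUT[B2] = {a@B2, b@B0, c@B1, d@B0, d@B2}
Applying B3's transfer function to that IN value gives OUT[B3] (row B3 above).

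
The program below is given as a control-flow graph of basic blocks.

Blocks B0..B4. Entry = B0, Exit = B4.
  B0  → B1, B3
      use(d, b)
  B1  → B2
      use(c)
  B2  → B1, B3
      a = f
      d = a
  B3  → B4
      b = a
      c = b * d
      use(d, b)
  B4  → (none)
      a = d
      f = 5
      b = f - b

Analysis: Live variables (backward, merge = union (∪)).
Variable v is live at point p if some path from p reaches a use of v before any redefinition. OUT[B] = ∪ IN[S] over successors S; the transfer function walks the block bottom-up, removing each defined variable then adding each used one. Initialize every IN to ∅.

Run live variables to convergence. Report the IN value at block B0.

Converged values:
  B0:  IN={a, b, c, d, f}  OUT={a, c, d, f}
  B1:  IN={c, f}  OUT={c, f}
  B2:  IN={c, f}  OUT={a, c, d, f}
  B3:  IN={a, d}  OUT={b, d}
  B4:  IN={b, d}  OUT={}

Merge at B0: OUT[B0] = IN[B1] ⊔ IN[B3] = {a, c, d, f}
Applying B0's transfer function to that OUT value gives IN[B0] (row B0 above).

Answer: {a, b, c, d, f}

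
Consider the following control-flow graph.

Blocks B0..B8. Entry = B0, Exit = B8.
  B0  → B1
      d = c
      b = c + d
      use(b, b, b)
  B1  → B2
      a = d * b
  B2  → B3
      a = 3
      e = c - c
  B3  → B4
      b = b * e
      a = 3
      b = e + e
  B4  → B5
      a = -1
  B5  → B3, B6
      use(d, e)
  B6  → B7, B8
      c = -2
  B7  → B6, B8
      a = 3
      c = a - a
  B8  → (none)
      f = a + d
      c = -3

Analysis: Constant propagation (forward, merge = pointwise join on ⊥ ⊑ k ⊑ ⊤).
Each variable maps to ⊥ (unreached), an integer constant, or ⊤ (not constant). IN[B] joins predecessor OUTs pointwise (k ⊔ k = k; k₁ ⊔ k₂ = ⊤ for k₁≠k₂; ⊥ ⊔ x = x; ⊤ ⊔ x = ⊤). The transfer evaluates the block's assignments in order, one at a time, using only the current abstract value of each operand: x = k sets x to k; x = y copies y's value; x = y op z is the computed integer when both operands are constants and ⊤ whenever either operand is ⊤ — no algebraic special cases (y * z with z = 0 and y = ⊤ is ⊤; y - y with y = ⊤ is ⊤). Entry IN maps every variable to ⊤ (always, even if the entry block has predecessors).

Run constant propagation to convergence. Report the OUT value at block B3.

Fixpoint table:
  B0:   IN=(all ⊤)   OUT=(all ⊤)
  B1:   IN=(all ⊤)   OUT=(all ⊤)
  B2:   IN=(all ⊤)   OUT={a:3; rest ⊤}
  B3:   IN=(all ⊤)   OUT={a:3; rest ⊤}
  B4:   IN={a:3; rest ⊤}   OUT={a:-1; rest ⊤}
  B5:   IN={a:-1; rest ⊤}   OUT={a:-1; rest ⊤}
  B6:   IN=(all ⊤)   OUT={c:-2; rest ⊤}
  B7:   IN={c:-2; rest ⊤}   OUT={a:3, c:0; rest ⊤}
  B8:   IN=(all ⊤)   OUT={c:-3; rest ⊤}

Merge at B3: IN[B3] = OUT[B2] ⊔ OUT[B5] = {a: ⊤, b: ⊤, c: ⊤, d: ⊤, e: ⊤, f: ⊤}
Applying B3's transfer function to that IN value gives OUT[B3] (row B3 above).

Answer: {a: 3, b: ⊤, c: ⊤, d: ⊤, e: ⊤, f: ⊤}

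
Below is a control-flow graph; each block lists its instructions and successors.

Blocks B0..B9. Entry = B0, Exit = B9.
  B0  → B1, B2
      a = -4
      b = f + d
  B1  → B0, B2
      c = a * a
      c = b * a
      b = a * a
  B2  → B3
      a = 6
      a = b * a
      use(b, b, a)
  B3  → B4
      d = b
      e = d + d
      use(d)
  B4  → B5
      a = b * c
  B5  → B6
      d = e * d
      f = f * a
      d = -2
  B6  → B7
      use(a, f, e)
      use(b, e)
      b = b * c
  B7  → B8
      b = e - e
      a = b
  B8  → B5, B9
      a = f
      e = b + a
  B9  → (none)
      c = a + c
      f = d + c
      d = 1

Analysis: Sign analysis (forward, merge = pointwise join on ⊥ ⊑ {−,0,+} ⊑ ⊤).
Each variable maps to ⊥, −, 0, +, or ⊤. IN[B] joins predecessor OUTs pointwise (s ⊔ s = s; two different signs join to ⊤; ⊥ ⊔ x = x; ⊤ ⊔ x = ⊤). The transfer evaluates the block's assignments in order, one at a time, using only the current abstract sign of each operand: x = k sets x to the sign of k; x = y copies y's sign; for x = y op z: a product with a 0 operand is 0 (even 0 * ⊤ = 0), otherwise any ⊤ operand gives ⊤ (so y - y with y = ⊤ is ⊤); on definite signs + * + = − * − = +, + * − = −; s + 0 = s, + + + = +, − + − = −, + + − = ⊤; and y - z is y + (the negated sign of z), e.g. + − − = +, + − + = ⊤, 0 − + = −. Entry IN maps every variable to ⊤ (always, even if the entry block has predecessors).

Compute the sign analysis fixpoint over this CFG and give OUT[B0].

Answer: {a: -, b: ⊤, c: ⊤, d: ⊤, e: ⊤, f: ⊤}

Trace:
Fixpoint table:
  B0: | IN=(all ⊤) | OUT={a:-; rest ⊤}
  B1: | IN={a:-; rest ⊤} | OUT={a:-, b:+; rest ⊤}
  B2: | IN={a:-; rest ⊤} | OUT=(all ⊤)
  B3: | IN=(all ⊤) | OUT=(all ⊤)
  B4: | IN=(all ⊤) | OUT=(all ⊤)
  B5: | IN=(all ⊤) | OUT={d:-; rest ⊤}
  B6: | IN={d:-; rest ⊤} | OUT={d:-; rest ⊤}
  B7: | IN={d:-; rest ⊤} | OUT={d:-; rest ⊤}
  B8: | IN={d:-; rest ⊤} | OUT={d:-; rest ⊤}
  B9: | IN={d:-; rest ⊤} | OUT={d:+; rest ⊤}

Merge at B0 (entry node, so the boundary value (all ⊤) is joined with the incoming edge(s)): IN[B0] = (all ⊤) ⊔ OUT[B1] = {a: ⊤, b: ⊤, c: ⊤, d: ⊤, e: ⊤, f: ⊤}
Applying B0's transfer function to that IN value gives OUT[B0] (row B0 above).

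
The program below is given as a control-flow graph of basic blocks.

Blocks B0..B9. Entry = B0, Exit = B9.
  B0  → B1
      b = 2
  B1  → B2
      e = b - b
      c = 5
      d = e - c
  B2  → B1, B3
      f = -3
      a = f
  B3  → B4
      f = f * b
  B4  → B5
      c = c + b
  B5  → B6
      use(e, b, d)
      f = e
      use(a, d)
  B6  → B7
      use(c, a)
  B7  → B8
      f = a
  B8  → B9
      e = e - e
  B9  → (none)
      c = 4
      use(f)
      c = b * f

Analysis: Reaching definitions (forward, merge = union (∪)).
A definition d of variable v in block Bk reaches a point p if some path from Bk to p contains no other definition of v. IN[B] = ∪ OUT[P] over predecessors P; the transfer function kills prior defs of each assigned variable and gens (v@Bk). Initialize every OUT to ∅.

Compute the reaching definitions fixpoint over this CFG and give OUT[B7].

Answer: {a@B2, b@B0, c@B4, d@B1, e@B1, f@B7}

Derivation:
Per-block solution:
  B0:   IN={}   OUT={b@B0}
  B1:   IN={a@B2, b@B0, c@B1, d@B1, e@B1, f@B2}   OUT={a@B2, b@B0, c@B1, d@B1, e@B1, f@B2}
  B2:   IN={a@B2, b@B0, c@B1, d@B1, e@B1, f@B2}   OUT={a@B2, b@B0, c@B1, d@B1, e@B1, f@B2}
  B3:   IN={a@B2, b@B0, c@B1, d@B1, e@B1, f@B2}   OUT={a@B2, b@B0, c@B1, d@B1, e@B1, f@B3}
  B4:   IN={a@B2, b@B0, c@B1, d@B1, e@B1, f@B3}   OUT={a@B2, b@B0, c@B4, d@B1, e@B1, f@B3}
  B5:   IN={a@B2, b@B0, c@B4, d@B1, e@B1, f@B3}   OUT={a@B2, b@B0, c@B4, d@B1, e@B1, f@B5}
  B6:   IN={a@B2, b@B0, c@B4, d@B1, e@B1, f@B5}   OUT={a@B2, b@B0, c@B4, d@B1, e@B1, f@B5}
  B7:   IN={a@B2, b@B0, c@B4, d@B1, e@B1, f@B5}   OUT={a@B2, b@B0, c@B4, d@B1, e@B1, f@B7}
  B8:   IN={a@B2, b@B0, c@B4, d@B1, e@B1, f@B7}   OUT={a@B2, b@B0, c@B4, d@B1, e@B8, f@B7}
  B9:   IN={a@B2, b@B0, c@B4, d@B1, e@B8, f@B7}   OUT={a@B2, b@B0, c@B9, d@B1, e@B8, f@B7}

Merge at B7: IN[B7] = OUT[B6] = {a@B2, b@B0, c@B4, d@B1, e@B1, f@B5}
Applying B7's transfer function to that IN value gives OUT[B7] (row B7 above).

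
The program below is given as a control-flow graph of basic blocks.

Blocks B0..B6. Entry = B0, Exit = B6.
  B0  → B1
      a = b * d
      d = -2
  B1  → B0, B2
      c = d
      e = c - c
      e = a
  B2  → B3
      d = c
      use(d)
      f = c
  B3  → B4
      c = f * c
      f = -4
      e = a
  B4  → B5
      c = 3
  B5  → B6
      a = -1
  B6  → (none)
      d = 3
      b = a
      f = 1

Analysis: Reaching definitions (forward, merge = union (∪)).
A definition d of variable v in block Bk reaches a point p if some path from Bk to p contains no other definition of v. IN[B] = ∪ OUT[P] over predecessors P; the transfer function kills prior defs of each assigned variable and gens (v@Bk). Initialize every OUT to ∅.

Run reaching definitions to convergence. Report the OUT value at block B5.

Per-block solution:
  B0: | IN={a@B0, c@B1, d@B0, e@B1} | OUT={a@B0, c@B1, d@B0, e@B1}
  B1: | IN={a@B0, c@B1, d@B0, e@B1} | OUT={a@B0, c@B1, d@B0, e@B1}
  B2: | IN={a@B0, c@B1, d@B0, e@B1} | OUT={a@B0, c@B1, d@B2, e@B1, f@B2}
  B3: | IN={a@B0, c@B1, d@B2, e@B1, f@B2} | OUT={a@B0, c@B3, d@B2, e@B3, f@B3}
  B4: | IN={a@B0, c@B3, d@B2, e@B3, f@B3} | OUT={a@B0, c@B4, d@B2, e@B3, f@B3}
  B5: | IN={a@B0, c@B4, d@B2, e@B3, f@B3} | OUT={a@B5, c@B4, d@B2, e@B3, f@B3}
  B6: | IN={a@B5, c@B4, d@B2, e@B3, f@B3} | OUT={a@B5, b@B6, c@B4, d@B6, e@B3, f@B6}

Merge at B5: IN[B5] = OUT[B4] = {a@B0, c@B4, d@B2, e@B3, f@B3}
Applying B5's transfer function to that IN value gives OUT[B5] (row B5 above).

Answer: {a@B5, c@B4, d@B2, e@B3, f@B3}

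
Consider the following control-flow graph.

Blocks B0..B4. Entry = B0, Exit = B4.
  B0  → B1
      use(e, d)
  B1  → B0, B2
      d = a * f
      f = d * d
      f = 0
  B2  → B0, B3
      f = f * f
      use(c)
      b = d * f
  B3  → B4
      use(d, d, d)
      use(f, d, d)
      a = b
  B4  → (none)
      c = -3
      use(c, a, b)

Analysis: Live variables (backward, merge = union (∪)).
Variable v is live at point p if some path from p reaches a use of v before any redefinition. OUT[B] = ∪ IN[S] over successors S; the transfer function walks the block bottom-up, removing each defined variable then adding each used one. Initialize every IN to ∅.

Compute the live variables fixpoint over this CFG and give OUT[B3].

Answer: {a, b}

Derivation:
Fixpoint table:
  B0:  IN={a, c, d, e, f}  OUT={a, c, e, f}
  B1:  IN={a, c, e, f}  OUT={a, c, d, e, f}
  B2:  IN={a, c, d, e, f}  OUT={a, b, c, d, e, f}
  B3:  IN={b, d, f}  OUT={a, b}
  B4:  IN={a, b}  OUT={}

Merge at B3: OUT[B3] = IN[B4] = {a, b}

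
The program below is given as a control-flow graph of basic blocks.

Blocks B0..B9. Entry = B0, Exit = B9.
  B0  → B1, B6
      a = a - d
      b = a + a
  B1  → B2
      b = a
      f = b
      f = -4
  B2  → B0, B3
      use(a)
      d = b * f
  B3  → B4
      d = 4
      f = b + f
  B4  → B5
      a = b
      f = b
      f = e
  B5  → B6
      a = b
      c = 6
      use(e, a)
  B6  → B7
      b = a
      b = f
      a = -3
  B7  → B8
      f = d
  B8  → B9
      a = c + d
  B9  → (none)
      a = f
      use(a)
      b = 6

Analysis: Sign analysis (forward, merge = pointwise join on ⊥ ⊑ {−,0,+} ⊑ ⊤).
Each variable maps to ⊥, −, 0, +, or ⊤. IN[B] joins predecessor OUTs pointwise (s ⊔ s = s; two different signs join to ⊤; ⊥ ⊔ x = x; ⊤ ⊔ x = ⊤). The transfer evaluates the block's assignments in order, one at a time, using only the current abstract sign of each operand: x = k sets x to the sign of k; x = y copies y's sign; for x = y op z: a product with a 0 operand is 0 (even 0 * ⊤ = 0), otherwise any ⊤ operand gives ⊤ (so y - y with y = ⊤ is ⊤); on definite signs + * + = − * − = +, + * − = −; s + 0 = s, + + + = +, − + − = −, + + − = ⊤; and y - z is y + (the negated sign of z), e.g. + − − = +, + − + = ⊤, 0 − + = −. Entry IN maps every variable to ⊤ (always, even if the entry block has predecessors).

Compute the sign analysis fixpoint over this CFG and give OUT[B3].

Answer: {a: ⊤, b: ⊤, c: ⊤, d: +, e: ⊤, f: ⊤}

Trace:
Converged values:
  B0: | IN=(all ⊤) | OUT=(all ⊤)
  B1: | IN=(all ⊤) | OUT={f:-; rest ⊤}
  B2: | IN={f:-; rest ⊤} | OUT={f:-; rest ⊤}
  B3: | IN={f:-; rest ⊤} | OUT={d:+; rest ⊤}
  B4: | IN={d:+; rest ⊤} | OUT={d:+; rest ⊤}
  B5: | IN={d:+; rest ⊤} | OUT={c:+, d:+; rest ⊤}
  B6: | IN=(all ⊤) | OUT={a:-; rest ⊤}
  B7: | IN={a:-; rest ⊤} | OUT={a:-; rest ⊤}
  B8: | IN={a:-; rest ⊤} | OUT=(all ⊤)
  B9: | IN=(all ⊤) | OUT={b:+; rest ⊤}

Merge at B3: IN[B3] = OUT[B2] = {a: ⊤, b: ⊤, c: ⊤, d: ⊤, e: ⊤, f: -}
Applying B3's transfer function to that IN value gives OUT[B3] (row B3 above).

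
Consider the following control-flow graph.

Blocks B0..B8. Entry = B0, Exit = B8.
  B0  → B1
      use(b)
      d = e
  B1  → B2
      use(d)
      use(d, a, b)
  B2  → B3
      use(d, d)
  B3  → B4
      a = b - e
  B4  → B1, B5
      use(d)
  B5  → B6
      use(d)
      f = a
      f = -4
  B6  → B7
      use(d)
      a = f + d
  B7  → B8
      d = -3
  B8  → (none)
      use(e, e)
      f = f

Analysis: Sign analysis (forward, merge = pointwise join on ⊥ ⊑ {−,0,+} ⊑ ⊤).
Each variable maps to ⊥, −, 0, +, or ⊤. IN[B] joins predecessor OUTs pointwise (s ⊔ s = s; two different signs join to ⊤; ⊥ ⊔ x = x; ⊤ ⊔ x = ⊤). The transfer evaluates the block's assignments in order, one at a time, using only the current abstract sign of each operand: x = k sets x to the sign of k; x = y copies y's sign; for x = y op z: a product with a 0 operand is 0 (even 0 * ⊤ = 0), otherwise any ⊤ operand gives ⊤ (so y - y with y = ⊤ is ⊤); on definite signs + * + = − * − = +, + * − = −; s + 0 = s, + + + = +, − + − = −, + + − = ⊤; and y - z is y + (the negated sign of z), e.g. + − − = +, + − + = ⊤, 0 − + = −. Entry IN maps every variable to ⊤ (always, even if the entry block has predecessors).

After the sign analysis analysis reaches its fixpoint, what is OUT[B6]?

Converged values:
  B0: | IN=(all ⊤) | OUT=(all ⊤)
  B1: | IN=(all ⊤) | OUT=(all ⊤)
  B2: | IN=(all ⊤) | OUT=(all ⊤)
  B3: | IN=(all ⊤) | OUT=(all ⊤)
  B4: | IN=(all ⊤) | OUT=(all ⊤)
  B5: | IN=(all ⊤) | OUT={f:-; rest ⊤}
  B6: | IN={f:-; rest ⊤} | OUT={f:-; rest ⊤}
  B7: | IN={f:-; rest ⊤} | OUT={d:-, f:-; rest ⊤}
  B8: | IN={d:-, f:-; rest ⊤} | OUT={d:-, f:-; rest ⊤}

Merge at B6: IN[B6] = OUT[B5] = {a: ⊤, b: ⊤, c: ⊤, d: ⊤, e: ⊤, f: -}
Applying B6's transfer function to that IN value gives OUT[B6] (row B6 above).

Answer: {a: ⊤, b: ⊤, c: ⊤, d: ⊤, e: ⊤, f: -}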